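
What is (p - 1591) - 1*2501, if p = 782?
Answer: -3310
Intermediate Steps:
(p - 1591) - 1*2501 = (782 - 1591) - 1*2501 = -809 - 2501 = -3310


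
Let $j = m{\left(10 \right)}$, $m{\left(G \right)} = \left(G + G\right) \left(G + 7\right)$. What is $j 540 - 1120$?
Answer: $182480$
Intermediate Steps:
$m{\left(G \right)} = 2 G \left(7 + G\right)$
$j = 340$ ($j = 2 \cdot 10 \left(7 + 10\right) = 2 \cdot 10 \cdot 17 = 340$)
$j 540 - 1120 = 340 \cdot 540 - 1120 = 183600 - 1120 = 182480$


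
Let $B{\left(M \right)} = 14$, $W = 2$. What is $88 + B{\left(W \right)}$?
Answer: $102$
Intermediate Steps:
$88 + B{\left(W \right)} = 88 + 14 = 102$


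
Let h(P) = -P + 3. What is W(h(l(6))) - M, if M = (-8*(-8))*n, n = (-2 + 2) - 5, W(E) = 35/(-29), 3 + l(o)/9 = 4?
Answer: 9245/29 ≈ 318.79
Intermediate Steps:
l(o) = 9 (l(o) = -27 + 9*4 = -27 + 36 = 9)
h(P) = 3 - P
W(E) = -35/29 (W(E) = 35*(-1/29) = -35/29)
n = -5 (n = 0 - 5 = -5)
M = -320 (M = -8*(-8)*(-5) = 64*(-5) = -320)
W(h(l(6))) - M = -35/29 - 1*(-320) = -35/29 + 320 = 9245/29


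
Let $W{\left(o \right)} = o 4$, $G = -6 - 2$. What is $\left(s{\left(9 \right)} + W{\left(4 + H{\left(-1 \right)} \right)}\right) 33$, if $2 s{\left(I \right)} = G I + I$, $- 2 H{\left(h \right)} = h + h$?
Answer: $- \frac{759}{2} \approx -379.5$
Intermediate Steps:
$G = -8$
$H{\left(h \right)} = - h$ ($H{\left(h \right)} = - \frac{h + h}{2} = - \frac{2 h}{2} = - h$)
$s{\left(I \right)} = - \frac{7 I}{2}$ ($s{\left(I \right)} = \frac{- 8 I + I}{2} = \frac{\left(-7\right) I}{2} = - \frac{7 I}{2}$)
$W{\left(o \right)} = 4 o$
$\left(s{\left(9 \right)} + W{\left(4 + H{\left(-1 \right)} \right)}\right) 33 = \left(\left(- \frac{7}{2}\right) 9 + 4 \left(4 - -1\right)\right) 33 = \left(- \frac{63}{2} + 4 \left(4 + 1\right)\right) 33 = \left(- \frac{63}{2} + 4 \cdot 5\right) 33 = \left(- \frac{63}{2} + 20\right) 33 = \left(- \frac{23}{2}\right) 33 = - \frac{759}{2}$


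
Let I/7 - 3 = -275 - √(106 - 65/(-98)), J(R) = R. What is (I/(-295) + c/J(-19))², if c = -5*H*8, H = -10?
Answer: 2678821497/12566410 - 81824*√20906/1653475 ≈ 206.02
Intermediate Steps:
c = 400 (c = -5*(-10)*8 = 50*8 = 400)
I = -1904 - √20906/2 (I = 21 + 7*(-275 - √(106 - 65/(-98))) = 21 + 7*(-275 - √(106 - 65*(-1/98))) = 21 + 7*(-275 - √(106 + 65/98)) = 21 + 7*(-275 - √(10453/98)) = 21 + 7*(-275 - √20906/14) = 21 + (-1925 - √20906/2) = -1904 - √20906/2 ≈ -1976.3)
(I/(-295) + c/J(-19))² = ((-1904 - √20906/2)/(-295) + 400/(-19))² = ((-1904 - √20906/2)*(-1/295) + 400*(-1/19))² = ((1904/295 + √20906/590) - 400/19)² = (-81824/5605 + √20906/590)²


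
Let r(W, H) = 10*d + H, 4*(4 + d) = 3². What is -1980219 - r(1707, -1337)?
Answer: -3957729/2 ≈ -1.9789e+6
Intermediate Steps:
d = -7/4 (d = -4 + (¼)*3² = -4 + (¼)*9 = -4 + 9/4 = -7/4 ≈ -1.7500)
r(W, H) = -35/2 + H (r(W, H) = 10*(-7/4) + H = -35/2 + H)
-1980219 - r(1707, -1337) = -1980219 - (-35/2 - 1337) = -1980219 - 1*(-2709/2) = -1980219 + 2709/2 = -3957729/2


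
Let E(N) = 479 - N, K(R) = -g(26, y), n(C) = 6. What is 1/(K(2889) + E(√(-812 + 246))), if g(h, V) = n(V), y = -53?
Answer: 473/224295 + I*√566/224295 ≈ 0.0021088 + 0.00010607*I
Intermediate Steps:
g(h, V) = 6
K(R) = -6 (K(R) = -1*6 = -6)
1/(K(2889) + E(√(-812 + 246))) = 1/(-6 + (479 - √(-812 + 246))) = 1/(-6 + (479 - √(-566))) = 1/(-6 + (479 - I*√566)) = 1/(473 - I*√566)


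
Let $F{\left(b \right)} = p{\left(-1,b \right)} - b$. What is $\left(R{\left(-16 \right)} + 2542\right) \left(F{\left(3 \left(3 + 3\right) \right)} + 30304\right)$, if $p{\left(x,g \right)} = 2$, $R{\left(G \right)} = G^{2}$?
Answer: $84745824$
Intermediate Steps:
$F{\left(b \right)} = 2 - b$
$\left(R{\left(-16 \right)} + 2542\right) \left(F{\left(3 \left(3 + 3\right) \right)} + 30304\right) = \left(\left(-16\right)^{2} + 2542\right) \left(\left(2 - 3 \left(3 + 3\right)\right) + 30304\right) = \left(256 + 2542\right) \left(\left(2 - 3 \cdot 6\right) + 30304\right) = 2798 \left(\left(2 - 18\right) + 30304\right) = 2798 \left(-16 + 30304\right) = 2798 \cdot 30288 = 84745824$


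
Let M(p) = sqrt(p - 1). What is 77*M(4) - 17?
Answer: -17 + 77*sqrt(3) ≈ 116.37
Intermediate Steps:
M(p) = sqrt(-1 + p)
77*M(4) - 17 = 77*sqrt(-1 + 4) - 17 = 77*sqrt(3) - 17 = -17 + 77*sqrt(3)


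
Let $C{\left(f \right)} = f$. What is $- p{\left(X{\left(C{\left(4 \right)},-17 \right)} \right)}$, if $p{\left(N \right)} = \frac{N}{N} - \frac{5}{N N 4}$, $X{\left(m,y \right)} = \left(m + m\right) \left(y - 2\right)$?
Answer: $- \frac{92411}{92416} \approx -0.99995$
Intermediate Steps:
$X{\left(m,y \right)} = 2 m \left(-2 + y\right)$
$p{\left(N \right)} = 1 - \frac{5}{4 N^{2}}$ ($p{\left(N \right)} = 1 - \frac{5}{N^{2} \cdot 4} = 1 - \frac{5}{4 N^{2}}$)
$- p{\left(X{\left(C{\left(4 \right)},-17 \right)} \right)} = - (1 - \frac{5}{4 \cdot 64 \left(-2 - 17\right)^{2}}) = - (1 - \frac{5}{4 \cdot 23104}) = - (1 - \frac{5}{92416}) = \left(-1\right) \frac{92411}{92416} = - \frac{92411}{92416}$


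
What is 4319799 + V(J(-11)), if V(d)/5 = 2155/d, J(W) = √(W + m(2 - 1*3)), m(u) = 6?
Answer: 4319799 - 2155*I*√5 ≈ 4.3198e+6 - 4818.7*I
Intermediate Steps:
J(W) = √(6 + W) (J(W) = √(W + 6) = √(6 + W))
V(d) = 10775/d (V(d) = 5*(2155/d) = 10775/d)
4319799 + V(J(-11)) = 4319799 + 10775/(√(6 - 11)) = 4319799 + 10775/(√(-5)) = 4319799 + 10775/((I*√5)) = 4319799 + 10775*(-I*√5/5) = 4319799 - 2155*I*√5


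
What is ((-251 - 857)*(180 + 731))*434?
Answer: -438074392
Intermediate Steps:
((-251 - 857)*(180 + 731))*434 = -1108*911*434 = -1009388*434 = -438074392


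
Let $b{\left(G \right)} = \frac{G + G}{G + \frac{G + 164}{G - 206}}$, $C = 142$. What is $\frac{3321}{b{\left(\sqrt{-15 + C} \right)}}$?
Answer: $\frac{5158497}{3134} - \frac{4171053 \sqrt{127}}{398018} \approx 1527.9$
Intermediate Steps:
$b{\left(G \right)} = \frac{2 G}{G + \frac{164 + G}{-206 + G}}$
$\frac{3321}{b{\left(\sqrt{-15 + C} \right)}} = \frac{3321}{2 \sqrt{-15 + 142} \frac{1}{164 + \left(\sqrt{-15 + 142}\right)^{2} - 205 \sqrt{-15 + 142}} \left(-206 + \sqrt{-15 + 142}\right)} = \frac{3321}{2 \sqrt{127} \frac{1}{164 + \left(\sqrt{127}\right)^{2} - 205 \sqrt{127}} \left(-206 + \sqrt{127}\right)} = \frac{3321}{2 \sqrt{127} \frac{1}{164 + 127 - 205 \sqrt{127}} \left(-206 + \sqrt{127}\right)} = \frac{3321}{2 \sqrt{127} \frac{1}{291 - 205 \sqrt{127}} \left(-206 + \sqrt{127}\right)} = 3321 \frac{\sqrt{127} \left(291 - 205 \sqrt{127}\right)}{254 \left(-206 + \sqrt{127}\right)} = \frac{3321 \sqrt{127} \left(291 - 205 \sqrt{127}\right)}{254 \left(-206 + \sqrt{127}\right)}$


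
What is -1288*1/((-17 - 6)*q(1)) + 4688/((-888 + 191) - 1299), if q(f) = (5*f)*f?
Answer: 22084/2495 ≈ 8.8513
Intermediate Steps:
q(f) = 5*f²
-1288*1/((-17 - 6)*q(1)) + 4688/((-888 + 191) - 1299) = -1288*1/(5*(-17 - 6)) + 4688/((-888 + 191) - 1299) = -1288/((-115)) + 4688/(-697 - 1299) = -1288/((-23*5)) + 4688/(-1996) = -1288/(-115) + 4688*(-1/1996) = -1288*(-1/115) - 1172/499 = 56/5 - 1172/499 = 22084/2495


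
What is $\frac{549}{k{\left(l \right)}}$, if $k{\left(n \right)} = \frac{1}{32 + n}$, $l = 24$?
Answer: $30744$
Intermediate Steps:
$\frac{549}{k{\left(l \right)}} = \frac{549}{\frac{1}{32 + 24}} = \frac{549}{\frac{1}{56}} = 549 \frac{1}{\frac{1}{56}} = 549 \cdot 56 = 30744$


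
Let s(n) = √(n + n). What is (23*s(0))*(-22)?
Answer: 0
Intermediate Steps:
s(n) = √2*√n (s(n) = √(2*n) = √2*√n)
(23*s(0))*(-22) = (23*(√2*√0))*(-22) = (23*(√2*0))*(-22) = (23*0)*(-22) = 0*(-22) = 0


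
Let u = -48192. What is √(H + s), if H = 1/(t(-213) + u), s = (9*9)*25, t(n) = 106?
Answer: √4682333328814/48086 ≈ 45.000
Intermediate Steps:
s = 2025 (s = 81*25 = 2025)
H = -1/48086 (H = 1/(106 - 48192) = 1/(-48086) = -1/48086 ≈ -2.0796e-5)
√(H + s) = √(-1/48086 + 2025) = √(97374149/48086) = √4682333328814/48086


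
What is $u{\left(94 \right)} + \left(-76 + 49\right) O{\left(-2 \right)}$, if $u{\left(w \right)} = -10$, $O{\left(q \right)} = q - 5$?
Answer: $179$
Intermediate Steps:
$O{\left(q \right)} = -5 + q$ ($O{\left(q \right)} = q - 5 = -5 + q$)
$u{\left(94 \right)} + \left(-76 + 49\right) O{\left(-2 \right)} = -10 + \left(-76 + 49\right) \left(-5 - 2\right) = -10 - -189 = -10 + 189 = 179$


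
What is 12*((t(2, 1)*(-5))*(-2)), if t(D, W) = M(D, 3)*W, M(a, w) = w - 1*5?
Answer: -240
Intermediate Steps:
M(a, w) = -5 + w (M(a, w) = w - 5 = -5 + w)
t(D, W) = -2*W (t(D, W) = (-5 + 3)*W = -2*W)
12*((t(2, 1)*(-5))*(-2)) = 12*((-2*1*(-5))*(-2)) = 12*(-2*(-5)*(-2)) = 12*(10*(-2)) = 12*(-20) = -240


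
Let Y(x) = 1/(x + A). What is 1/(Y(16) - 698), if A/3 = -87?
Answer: -245/171011 ≈ -0.0014327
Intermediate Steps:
A = -261 (A = 3*(-87) = -261)
Y(x) = 1/(-261 + x) (Y(x) = 1/(x - 261) = 1/(-261 + x))
1/(Y(16) - 698) = 1/(1/(-261 + 16) - 698) = 1/(1/(-245) - 698) = 1/(-1/245 - 698) = 1/(-171011/245) = -245/171011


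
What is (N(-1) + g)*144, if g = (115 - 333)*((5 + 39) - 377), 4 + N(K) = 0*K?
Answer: 10452960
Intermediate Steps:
N(K) = -4 (N(K) = -4 + 0*K = -4 + 0 = -4)
g = 72594 (g = -218*(44 - 377) = -218*(-333) = 72594)
(N(-1) + g)*144 = (-4 + 72594)*144 = 72590*144 = 10452960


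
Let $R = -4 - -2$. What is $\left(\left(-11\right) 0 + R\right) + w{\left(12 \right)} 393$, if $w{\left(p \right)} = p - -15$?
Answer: $10609$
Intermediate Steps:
$w{\left(p \right)} = 15 + p$ ($w{\left(p \right)} = p + 15 = 15 + p$)
$R = -2$ ($R = -4 + 2 = -2$)
$\left(\left(-11\right) 0 + R\right) + w{\left(12 \right)} 393 = \left(\left(-11\right) 0 - 2\right) + \left(15 + 12\right) 393 = \left(0 - 2\right) + 27 \cdot 393 = -2 + 10611 = 10609$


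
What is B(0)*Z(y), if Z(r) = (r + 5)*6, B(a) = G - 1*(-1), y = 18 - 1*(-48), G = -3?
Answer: -852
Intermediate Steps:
y = 66 (y = 18 + 48 = 66)
B(a) = -2 (B(a) = -3 - 1*(-1) = -3 + 1 = -2)
Z(r) = 30 + 6*r (Z(r) = (5 + r)*6 = 30 + 6*r)
B(0)*Z(y) = -2*(30 + 6*66) = -2*(30 + 396) = -2*426 = -852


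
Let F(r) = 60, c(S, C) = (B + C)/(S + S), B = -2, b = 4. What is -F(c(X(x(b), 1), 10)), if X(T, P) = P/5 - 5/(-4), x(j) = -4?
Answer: -60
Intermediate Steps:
X(T, P) = 5/4 + P/5 (X(T, P) = P*(1/5) - 5*(-1/4) = P/5 + 5/4 = 5/4 + P/5)
c(S, C) = (-2 + C)/(2*S) (c(S, C) = (-2 + C)/(S + S) = (-2 + C)/((2*S)) = (-2 + C)*(1/(2*S)) = (-2 + C)/(2*S))
-F(c(X(x(b), 1), 10)) = -1*60 = -60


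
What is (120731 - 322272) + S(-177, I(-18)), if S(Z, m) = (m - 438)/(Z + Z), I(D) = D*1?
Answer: -11890843/59 ≈ -2.0154e+5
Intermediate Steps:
I(D) = D
S(Z, m) = (-438 + m)/(2*Z) (S(Z, m) = (-438 + m)/((2*Z)) = (-438 + m)*(1/(2*Z)) = (-438 + m)/(2*Z))
(120731 - 322272) + S(-177, I(-18)) = (120731 - 322272) + (½)*(-438 - 18)/(-177) = -201541 + (½)*(-1/177)*(-456) = -201541 + 76/59 = -11890843/59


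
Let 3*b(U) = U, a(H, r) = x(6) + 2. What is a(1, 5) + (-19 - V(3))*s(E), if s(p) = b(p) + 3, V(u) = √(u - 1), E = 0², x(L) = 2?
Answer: -53 - 3*√2 ≈ -57.243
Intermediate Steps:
a(H, r) = 4 (a(H, r) = 2 + 2 = 4)
E = 0
V(u) = √(-1 + u)
b(U) = U/3
s(p) = 3 + p/3 (s(p) = p/3 + 3 = 3 + p/3)
a(1, 5) + (-19 - V(3))*s(E) = 4 + (-19 - √(-1 + 3))*(3 + (⅓)*0) = 4 + (-19 - √2)*(3 + 0) = 4 + (-19 - √2)*3 = 4 + (-57 - 3*√2) = -53 - 3*√2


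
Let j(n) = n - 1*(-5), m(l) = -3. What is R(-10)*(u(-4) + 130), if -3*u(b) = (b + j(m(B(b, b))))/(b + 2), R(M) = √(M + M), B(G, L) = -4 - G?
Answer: 778*I*√5/3 ≈ 579.89*I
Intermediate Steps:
j(n) = 5 + n (j(n) = n + 5 = 5 + n)
R(M) = √2*√M (R(M) = √(2*M) = √2*√M)
u(b) = -⅓ (u(b) = -(b + (5 - 3))/(3*(b + 2)) = -(b + 2)/(3*(2 + b)) = -(2 + b)/(3*(2 + b)) = -⅓*1 = -⅓)
R(-10)*(u(-4) + 130) = (√2*√(-10))*(-⅓ + 130) = (√2*(I*√10))*(389/3) = (2*I*√5)*(389/3) = 778*I*√5/3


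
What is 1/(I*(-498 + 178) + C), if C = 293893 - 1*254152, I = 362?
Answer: -1/76099 ≈ -1.3141e-5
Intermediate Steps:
C = 39741 (C = 293893 - 254152 = 39741)
1/(I*(-498 + 178) + C) = 1/(362*(-498 + 178) + 39741) = 1/(362*(-320) + 39741) = 1/(-115840 + 39741) = 1/(-76099) = -1/76099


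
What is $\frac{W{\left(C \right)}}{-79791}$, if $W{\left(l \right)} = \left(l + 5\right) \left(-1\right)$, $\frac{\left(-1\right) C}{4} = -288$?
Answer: $\frac{1157}{79791} \approx 0.0145$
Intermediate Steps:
$C = 1152$ ($C = \left(-4\right) \left(-288\right) = 1152$)
$W{\left(l \right)} = -5 - l$ ($W{\left(l \right)} = \left(5 + l\right) \left(-1\right) = -5 - l$)
$\frac{W{\left(C \right)}}{-79791} = \frac{-5 - 1152}{-79791} = \left(-5 - 1152\right) \left(- \frac{1}{79791}\right) = \left(-1157\right) \left(- \frac{1}{79791}\right) = \frac{1157}{79791}$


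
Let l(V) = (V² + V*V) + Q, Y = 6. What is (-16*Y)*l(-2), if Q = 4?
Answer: -1152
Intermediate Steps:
l(V) = 4 + 2*V² (l(V) = (V² + V*V) + 4 = (V² + V²) + 4 = 2*V² + 4 = 4 + 2*V²)
(-16*Y)*l(-2) = (-16*6)*(4 + 2*(-2)²) = -96*(4 + 2*4) = -96*(4 + 8) = -96*12 = -1152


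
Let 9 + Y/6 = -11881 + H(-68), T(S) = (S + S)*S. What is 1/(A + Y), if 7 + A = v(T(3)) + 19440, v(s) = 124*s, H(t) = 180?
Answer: -1/48595 ≈ -2.0578e-5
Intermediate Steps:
T(S) = 2*S**2 (T(S) = (2*S)*S = 2*S**2)
Y = -70260 (Y = -54 + 6*(-11881 + 180) = -54 + 6*(-11701) = -54 - 70206 = -70260)
A = 21665 (A = -7 + (124*(2*3**2) + 19440) = -7 + (124*(2*9) + 19440) = -7 + (124*18 + 19440) = -7 + (2232 + 19440) = -7 + 21672 = 21665)
1/(A + Y) = 1/(21665 - 70260) = 1/(-48595) = -1/48595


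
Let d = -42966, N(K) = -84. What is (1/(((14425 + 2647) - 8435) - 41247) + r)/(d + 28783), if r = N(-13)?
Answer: 2739241/462507630 ≈ 0.0059226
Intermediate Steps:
r = -84
(1/(((14425 + 2647) - 8435) - 41247) + r)/(d + 28783) = (1/(((14425 + 2647) - 8435) - 41247) - 84)/(-42966 + 28783) = (1/((17072 - 8435) - 41247) - 84)/(-14183) = (1/(8637 - 41247) - 84)*(-1/14183) = (1/(-32610) - 84)*(-1/14183) = (-1/32610 - 84)*(-1/14183) = -2739241/32610*(-1/14183) = 2739241/462507630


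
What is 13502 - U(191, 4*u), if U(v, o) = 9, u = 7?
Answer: 13493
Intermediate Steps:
13502 - U(191, 4*u) = 13502 - 1*9 = 13502 - 9 = 13493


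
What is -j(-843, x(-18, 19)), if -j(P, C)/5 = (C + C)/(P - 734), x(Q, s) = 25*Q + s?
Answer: 4310/1577 ≈ 2.7330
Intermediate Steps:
x(Q, s) = s + 25*Q
j(P, C) = -10*C/(-734 + P) (j(P, C) = -5*(C + C)/(P - 734) = -5*2*C/(-734 + P) = -10*C/(-734 + P))
-j(-843, x(-18, 19)) = -(-10)*(19 + 25*(-18))/(-734 - 843) = -(-10)*(19 - 450)/(-1577) = -(-10)*(-431)*(-1)/1577 = -1*(-4310/1577) = 4310/1577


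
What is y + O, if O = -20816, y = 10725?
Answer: -10091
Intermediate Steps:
y + O = 10725 - 20816 = -10091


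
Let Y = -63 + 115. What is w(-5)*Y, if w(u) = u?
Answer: -260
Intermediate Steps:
Y = 52
w(-5)*Y = -5*52 = -260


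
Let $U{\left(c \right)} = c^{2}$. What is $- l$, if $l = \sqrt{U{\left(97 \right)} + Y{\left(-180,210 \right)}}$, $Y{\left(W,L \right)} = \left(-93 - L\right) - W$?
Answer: $- \sqrt{9286} \approx -96.364$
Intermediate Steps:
$Y{\left(W,L \right)} = -93 - L - W$
$l = \sqrt{9286}$ ($l = \sqrt{97^{2} - 123} = \sqrt{9409 - 123} = \sqrt{9286} \approx 96.364$)
$- l = - \sqrt{9286}$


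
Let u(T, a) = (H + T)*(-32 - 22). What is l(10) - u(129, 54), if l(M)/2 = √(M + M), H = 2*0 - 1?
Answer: 6912 + 4*√5 ≈ 6920.9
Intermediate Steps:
H = -1 (H = 0 - 1 = -1)
u(T, a) = 54 - 54*T (u(T, a) = (-1 + T)*(-32 - 22) = (-1 + T)*(-54) = 54 - 54*T)
l(M) = 2*√2*√M (l(M) = 2*√(M + M) = 2*√(2*M) = 2*(√2*√M) = 2*√2*√M)
l(10) - u(129, 54) = 2*√2*√10 - (54 - 54*129) = 4*√5 - (54 - 6966) = 4*√5 - 1*(-6912) = 4*√5 + 6912 = 6912 + 4*√5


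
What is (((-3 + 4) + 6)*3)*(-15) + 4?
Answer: -311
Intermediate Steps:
(((-3 + 4) + 6)*3)*(-15) + 4 = ((1 + 6)*3)*(-15) + 4 = (7*3)*(-15) + 4 = 21*(-15) + 4 = -315 + 4 = -311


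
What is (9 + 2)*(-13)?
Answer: -143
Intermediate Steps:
(9 + 2)*(-13) = 11*(-13) = -143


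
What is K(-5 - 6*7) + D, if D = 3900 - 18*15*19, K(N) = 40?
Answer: -1190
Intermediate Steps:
D = -1230 (D = 3900 - 270*19 = 3900 - 1*5130 = 3900 - 5130 = -1230)
K(-5 - 6*7) + D = 40 - 1230 = -1190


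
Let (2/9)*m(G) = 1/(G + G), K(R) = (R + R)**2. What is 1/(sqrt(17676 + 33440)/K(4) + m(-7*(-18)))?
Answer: -896/626155 + 1568*sqrt(12779)/626155 ≈ 0.28165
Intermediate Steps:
K(R) = 4*R**2 (K(R) = (2*R)**2 = 4*R**2)
m(G) = 9/(4*G) (m(G) = 9/(2*(G + G)) = 9/(2*((2*G))) = 9*(1/(2*G))/2 = 9/(4*G))
1/(sqrt(17676 + 33440)/K(4) + m(-7*(-18))) = 1/(sqrt(17676 + 33440)/((4*4**2)) + 9/(4*((-7*(-18))))) = 1/(sqrt(51116)/((4*16)) + (9/4)/126) = 1/((2*sqrt(12779))/64 + (9/4)*(1/126)) = 1/((2*sqrt(12779))*(1/64) + 1/56) = 1/(sqrt(12779)/32 + 1/56) = 1/(1/56 + sqrt(12779)/32)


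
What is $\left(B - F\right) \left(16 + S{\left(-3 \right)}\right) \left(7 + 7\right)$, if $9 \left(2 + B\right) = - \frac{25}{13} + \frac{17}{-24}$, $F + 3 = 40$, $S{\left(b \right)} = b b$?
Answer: $- \frac{19308275}{1404} \approx -13752.0$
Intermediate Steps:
$S{\left(b \right)} = b^{2}$
$F = 37$ ($F = -3 + 40 = 37$)
$B = - \frac{6437}{2808}$ ($B = -2 + \frac{- \frac{25}{13} + \frac{17}{-24}}{9} = -2 + \frac{\left(-25\right) \frac{1}{13} + 17 \left(- \frac{1}{24}\right)}{9} = -2 + \frac{- \frac{25}{13} - \frac{17}{24}}{9} = -2 + \frac{1}{9} \left(- \frac{821}{312}\right) = -2 - \frac{821}{2808} = - \frac{6437}{2808} \approx -2.2924$)
$\left(B - F\right) \left(16 + S{\left(-3 \right)}\right) \left(7 + 7\right) = \left(- \frac{6437}{2808} - 37\right) \left(16 + \left(-3\right)^{2}\right) \left(7 + 7\right) = \left(- \frac{6437}{2808} - 37\right) \left(16 + 9\right) 14 = - \frac{110333 \cdot 25 \cdot 14}{2808} = \left(- \frac{110333}{2808}\right) 350 = - \frac{19308275}{1404}$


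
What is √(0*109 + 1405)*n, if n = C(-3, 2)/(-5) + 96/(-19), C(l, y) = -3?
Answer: -423*√1405/95 ≈ -166.90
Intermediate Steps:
n = -423/95 (n = -3/(-5) + 96/(-19) = -3*(-⅕) + 96*(-1/19) = ⅗ - 96/19 = -423/95 ≈ -4.4526)
√(0*109 + 1405)*n = √(0*109 + 1405)*(-423/95) = √(0 + 1405)*(-423/95) = √1405*(-423/95) = -423*√1405/95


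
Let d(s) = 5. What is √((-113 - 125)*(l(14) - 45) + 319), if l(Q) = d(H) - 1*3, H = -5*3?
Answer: √10553 ≈ 102.73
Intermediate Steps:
H = -15
l(Q) = 2 (l(Q) = 5 - 1*3 = 5 - 3 = 2)
√((-113 - 125)*(l(14) - 45) + 319) = √((-113 - 125)*(2 - 45) + 319) = √(-238*(-43) + 319) = √(10234 + 319) = √10553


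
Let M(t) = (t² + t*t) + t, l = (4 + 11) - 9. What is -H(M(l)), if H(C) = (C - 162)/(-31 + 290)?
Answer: 12/37 ≈ 0.32432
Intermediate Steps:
l = 6 (l = 15 - 9 = 6)
M(t) = t + 2*t² (M(t) = (t² + t²) + t = 2*t² + t = t + 2*t²)
H(C) = -162/259 + C/259 (H(C) = (-162 + C)/259 = (-162 + C)*(1/259) = -162/259 + C/259)
-H(M(l)) = -(-162/259 + (6*(1 + 2*6))/259) = -(-162/259 + (6*(1 + 12))/259) = -(-162/259 + (6*13)/259) = -(-162/259 + (1/259)*78) = -(-162/259 + 78/259) = -1*(-12/37) = 12/37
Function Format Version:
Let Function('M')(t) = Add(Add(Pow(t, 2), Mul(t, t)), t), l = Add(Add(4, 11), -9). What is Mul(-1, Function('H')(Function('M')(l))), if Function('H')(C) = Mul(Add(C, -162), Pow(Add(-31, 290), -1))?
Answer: Rational(12, 37) ≈ 0.32432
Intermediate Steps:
l = 6 (l = Add(15, -9) = 6)
Function('M')(t) = Add(t, Mul(2, Pow(t, 2))) (Function('M')(t) = Add(Add(Pow(t, 2), Pow(t, 2)), t) = Add(Mul(2, Pow(t, 2)), t) = Add(t, Mul(2, Pow(t, 2))))
Function('H')(C) = Add(Rational(-162, 259), Mul(Rational(1, 259), C)) (Function('H')(C) = Mul(Add(-162, C), Pow(259, -1)) = Mul(Add(-162, C), Rational(1, 259)) = Add(Rational(-162, 259), Mul(Rational(1, 259), C)))
Mul(-1, Function('H')(Function('M')(l))) = Mul(-1, Add(Rational(-162, 259), Mul(Rational(1, 259), Mul(6, Add(1, Mul(2, 6)))))) = Mul(-1, Add(Rational(-162, 259), Mul(Rational(1, 259), Mul(6, Add(1, 12))))) = Mul(-1, Add(Rational(-162, 259), Mul(Rational(1, 259), Mul(6, 13)))) = Mul(-1, Add(Rational(-162, 259), Mul(Rational(1, 259), 78))) = Mul(-1, Add(Rational(-162, 259), Rational(78, 259))) = Mul(-1, Rational(-12, 37)) = Rational(12, 37)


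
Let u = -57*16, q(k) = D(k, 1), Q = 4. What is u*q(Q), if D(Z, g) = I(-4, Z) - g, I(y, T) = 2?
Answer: -912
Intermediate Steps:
D(Z, g) = 2 - g
q(k) = 1 (q(k) = 2 - 1*1 = 2 - 1 = 1)
u = -912
u*q(Q) = -912*1 = -912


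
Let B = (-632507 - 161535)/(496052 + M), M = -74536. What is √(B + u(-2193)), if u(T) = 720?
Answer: √31897957534162/210758 ≈ 26.798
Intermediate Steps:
B = -397021/210758 (B = (-632507 - 161535)/(496052 - 74536) = -794042/421516 = -794042*1/421516 = -397021/210758 ≈ -1.8838)
√(B + u(-2193)) = √(-397021/210758 + 720) = √(151348739/210758) = √31897957534162/210758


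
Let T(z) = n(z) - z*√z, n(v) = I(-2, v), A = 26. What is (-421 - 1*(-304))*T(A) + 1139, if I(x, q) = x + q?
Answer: -1669 + 3042*√26 ≈ 13842.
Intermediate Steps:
I(x, q) = q + x
n(v) = -2 + v (n(v) = v - 2 = -2 + v)
T(z) = -2 + z - z^(3/2) (T(z) = (-2 + z) - z*√z = (-2 + z) - z^(3/2) = -2 + z - z^(3/2))
(-421 - 1*(-304))*T(A) + 1139 = (-421 - 1*(-304))*(-2 + 26 - 26^(3/2)) + 1139 = (-421 + 304)*(-2 + 26 - 26*√26) + 1139 = -117*(-2 + 26 - 26*√26) + 1139 = -117*(24 - 26*√26) + 1139 = (-2808 + 3042*√26) + 1139 = -1669 + 3042*√26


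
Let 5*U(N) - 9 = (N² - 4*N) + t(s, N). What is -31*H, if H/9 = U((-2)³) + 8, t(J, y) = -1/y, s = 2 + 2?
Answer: -323919/40 ≈ -8098.0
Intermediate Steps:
s = 4
U(N) = 9/5 - 4*N/5 - 1/(5*N) + N²/5 (U(N) = 9/5 + ((N² - 4*N) - 1/N)/5 = 9/5 + (N² - 1/N - 4*N)/5 = 9/5 + (-4*N/5 - 1/(5*N) + N²/5) = 9/5 - 4*N/5 - 1/(5*N) + N²/5)
H = 10449/40 (H = 9*((-1 + (-2)³*(9 + ((-2)³)² - 4*(-2)³))/(5*((-2)³)) + 8) = 9*((⅕)*(-1 - 8*(9 + (-8)² - 4*(-8)))/(-8) + 8) = 9*((⅕)*(-⅛)*(-1 - 8*(9 + 64 + 32)) + 8) = 9*((⅕)*(-⅛)*(-1 - 8*105) + 8) = 9*((⅕)*(-⅛)*(-1 - 840) + 8) = 9*((⅕)*(-⅛)*(-841) + 8) = 9*(841/40 + 8) = 9*(1161/40) = 10449/40 ≈ 261.23)
-31*H = -31*10449/40 = -323919/40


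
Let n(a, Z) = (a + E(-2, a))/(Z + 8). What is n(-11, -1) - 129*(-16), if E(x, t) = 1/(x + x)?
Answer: 57747/28 ≈ 2062.4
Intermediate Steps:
E(x, t) = 1/(2*x)
n(a, Z) = (-1/4 + a)/(8 + Z) (n(a, Z) = (a + (1/2)/(-2))/(Z + 8) = (a + (1/2)*(-1/2))/(8 + Z) = (a - 1/4)/(8 + Z) = (-1/4 + a)/(8 + Z))
n(-11, -1) - 129*(-16) = (-1/4 - 11)/(8 - 1) - 129*(-16) = -45/4/7 + 2064 = (1/7)*(-45/4) + 2064 = -45/28 + 2064 = 57747/28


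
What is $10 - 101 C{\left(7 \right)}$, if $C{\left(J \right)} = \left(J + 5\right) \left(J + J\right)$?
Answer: $-16958$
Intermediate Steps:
$C{\left(J \right)} = 2 J \left(5 + J\right)$ ($C{\left(J \right)} = \left(5 + J\right) 2 J = 2 J \left(5 + J\right)$)
$10 - 101 C{\left(7 \right)} = 10 - 101 \cdot 2 \cdot 7 \left(5 + 7\right) = 10 - 101 \cdot 2 \cdot 7 \cdot 12 = 10 - 16968 = -16958$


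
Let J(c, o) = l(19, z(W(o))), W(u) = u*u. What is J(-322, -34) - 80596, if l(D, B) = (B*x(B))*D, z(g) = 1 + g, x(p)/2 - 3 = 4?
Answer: 227166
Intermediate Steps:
W(u) = u**2
x(p) = 14 (x(p) = 6 + 2*4 = 6 + 8 = 14)
l(D, B) = 14*B*D (l(D, B) = (B*14)*D = (14*B)*D = 14*B*D)
J(c, o) = 266 + 266*o**2 (J(c, o) = 14*(1 + o**2)*19 = 266 + 266*o**2)
J(-322, -34) - 80596 = (266 + 266*(-34)**2) - 80596 = (266 + 266*1156) - 80596 = (266 + 307496) - 80596 = 307762 - 80596 = 227166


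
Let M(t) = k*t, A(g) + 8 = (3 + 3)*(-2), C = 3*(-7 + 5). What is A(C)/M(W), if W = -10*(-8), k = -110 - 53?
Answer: 1/652 ≈ 0.0015337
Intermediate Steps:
C = -6 (C = 3*(-2) = -6)
k = -163
A(g) = -20 (A(g) = -8 + (3 + 3)*(-2) = -8 + 6*(-2) = -8 - 12 = -20)
W = 80
M(t) = -163*t
A(C)/M(W) = -20/((-163*80)) = -20/(-13040) = -20*(-1/13040) = 1/652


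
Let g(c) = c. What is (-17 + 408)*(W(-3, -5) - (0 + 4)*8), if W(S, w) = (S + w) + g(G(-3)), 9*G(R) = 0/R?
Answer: -15640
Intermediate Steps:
G(R) = 0 (G(R) = (0/R)/9 = (⅑)*0 = 0)
W(S, w) = S + w (W(S, w) = (S + w) + 0 = S + w)
(-17 + 408)*(W(-3, -5) - (0 + 4)*8) = (-17 + 408)*((-3 - 5) - (0 + 4)*8) = 391*(-8 - 1*4*8) = 391*(-8 - 4*8) = 391*(-8 - 32) = 391*(-40) = -15640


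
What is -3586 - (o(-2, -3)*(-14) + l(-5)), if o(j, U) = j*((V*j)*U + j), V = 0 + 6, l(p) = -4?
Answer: -4534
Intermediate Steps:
V = 6
o(j, U) = j*(j + 6*U*j) (o(j, U) = j*((6*j)*U + j) = j*(6*U*j + j) = j*(j + 6*U*j))
-3586 - (o(-2, -3)*(-14) + l(-5)) = -3586 - (((-2)²*(1 + 6*(-3)))*(-14) - 4) = -3586 - ((4*(1 - 18))*(-14) - 4) = -3586 - ((4*(-17))*(-14) - 4) = -3586 - (-68*(-14) - 4) = -3586 - (952 - 4) = -3586 - 1*948 = -3586 - 948 = -4534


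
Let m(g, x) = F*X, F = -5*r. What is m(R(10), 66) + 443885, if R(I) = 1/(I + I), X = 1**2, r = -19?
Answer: 443980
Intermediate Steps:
X = 1
R(I) = 1/(2*I)
F = 95 (F = -5*(-19) = 95)
m(g, x) = 95 (m(g, x) = 95*1 = 95)
m(R(10), 66) + 443885 = 95 + 443885 = 443980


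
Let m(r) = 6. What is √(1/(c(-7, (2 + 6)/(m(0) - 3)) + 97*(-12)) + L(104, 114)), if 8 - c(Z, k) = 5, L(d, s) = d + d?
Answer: √31151823/387 ≈ 14.422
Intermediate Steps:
L(d, s) = 2*d
c(Z, k) = 3 (c(Z, k) = 8 - 1*5 = 8 - 5 = 3)
√(1/(c(-7, (2 + 6)/(m(0) - 3)) + 97*(-12)) + L(104, 114)) = √(1/(3 + 97*(-12)) + 2*104) = √(1/(3 - 1164) + 208) = √(1/(-1161) + 208) = √(-1/1161 + 208) = √(241487/1161) = √31151823/387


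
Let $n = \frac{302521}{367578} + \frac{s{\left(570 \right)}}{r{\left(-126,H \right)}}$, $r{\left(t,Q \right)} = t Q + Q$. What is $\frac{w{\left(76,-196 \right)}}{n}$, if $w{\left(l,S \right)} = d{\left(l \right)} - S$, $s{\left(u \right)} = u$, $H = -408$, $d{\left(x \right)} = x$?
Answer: $\frac{84984033600}{260634841} \approx 326.07$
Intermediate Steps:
$r{\left(t,Q \right)} = Q + Q t$ ($r{\left(t,Q \right)} = Q t + Q = Q + Q t$)
$w{\left(l,S \right)} = l - S$
$n = \frac{260634841}{312441300}$ ($n = \frac{302521}{367578} + \frac{570}{\left(-408\right) \left(1 - 126\right)} = 302521 \cdot \frac{1}{367578} + \frac{570}{\left(-408\right) \left(-125\right)} = \frac{302521}{367578} + \frac{570}{51000} = \frac{302521}{367578} + 570 \cdot \frac{1}{51000} = \frac{302521}{367578} + \frac{19}{1700} = \frac{260634841}{312441300} \approx 0.83419$)
$\frac{w{\left(76,-196 \right)}}{n} = \frac{76 - -196}{\frac{260634841}{312441300}} = \left(76 + 196\right) \frac{312441300}{260634841} = 272 \cdot \frac{312441300}{260634841} = \frac{84984033600}{260634841}$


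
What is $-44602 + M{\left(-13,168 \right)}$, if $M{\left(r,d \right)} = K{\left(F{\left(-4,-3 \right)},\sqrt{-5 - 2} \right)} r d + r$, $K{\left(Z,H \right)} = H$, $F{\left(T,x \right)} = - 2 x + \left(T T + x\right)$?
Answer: $-44615 - 2184 i \sqrt{7} \approx -44615.0 - 5778.3 i$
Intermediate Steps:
$F{\left(T,x \right)} = T^{2} - x$ ($F{\left(T,x \right)} = - 2 x + \left(T^{2} + x\right) = - 2 x + \left(x + T^{2}\right) = T^{2} - x$)
$M{\left(r,d \right)} = r + i d r \sqrt{7}$ ($M{\left(r,d \right)} = \sqrt{-5 - 2} r d + r = \sqrt{-7} r d + r = i \sqrt{7} r d + r = i r \sqrt{7} d + r = i d r \sqrt{7} + r = r + i d r \sqrt{7}$)
$-44602 + M{\left(-13,168 \right)} = -44602 - 13 \left(1 + i 168 \sqrt{7}\right) = -44602 - 13 \left(1 + 168 i \sqrt{7}\right) = -44602 - \left(13 + 2184 i \sqrt{7}\right) = -44615 - 2184 i \sqrt{7}$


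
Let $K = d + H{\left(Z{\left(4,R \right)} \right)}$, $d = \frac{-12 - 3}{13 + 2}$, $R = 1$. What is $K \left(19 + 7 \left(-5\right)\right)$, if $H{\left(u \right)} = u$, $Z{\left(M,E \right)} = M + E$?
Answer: $-64$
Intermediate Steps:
$Z{\left(M,E \right)} = E + M$
$d = -1$ ($d = - \frac{15}{15} = \left(-15\right) \frac{1}{15} = -1$)
$K = 4$ ($K = -1 + \left(1 + 4\right) = -1 + 5 = 4$)
$K \left(19 + 7 \left(-5\right)\right) = 4 \left(19 + 7 \left(-5\right)\right) = 4 \left(19 - 35\right) = 4 \left(-16\right) = -64$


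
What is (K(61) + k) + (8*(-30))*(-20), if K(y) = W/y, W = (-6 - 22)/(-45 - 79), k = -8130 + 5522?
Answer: 4145079/1891 ≈ 2192.0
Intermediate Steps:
k = -2608
W = 7/31 (W = -28/(-124) = -28*(-1/124) = 7/31 ≈ 0.22581)
K(y) = 7/(31*y)
(K(61) + k) + (8*(-30))*(-20) = ((7/31)/61 - 2608) + (8*(-30))*(-20) = ((7/31)*(1/61) - 2608) - 240*(-20) = (7/1891 - 2608) + 4800 = -4931721/1891 + 4800 = 4145079/1891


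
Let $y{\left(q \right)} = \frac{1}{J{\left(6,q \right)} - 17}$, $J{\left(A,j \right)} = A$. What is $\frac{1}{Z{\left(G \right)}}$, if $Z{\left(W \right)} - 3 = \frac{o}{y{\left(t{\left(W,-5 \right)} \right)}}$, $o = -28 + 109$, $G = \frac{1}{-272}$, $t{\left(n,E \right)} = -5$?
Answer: $- \frac{1}{888} \approx -0.0011261$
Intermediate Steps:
$G = - \frac{1}{272} \approx -0.0036765$
$o = 81$
$y{\left(q \right)} = - \frac{1}{11}$ ($y{\left(q \right)} = \frac{1}{6 - 17} = \frac{1}{-11} = - \frac{1}{11}$)
$Z{\left(W \right)} = -888$ ($Z{\left(W \right)} = 3 + \frac{81}{- \frac{1}{11}} = 3 + 81 \left(-11\right) = 3 - 891 = -888$)
$\frac{1}{Z{\left(G \right)}} = \frac{1}{-888} = - \frac{1}{888}$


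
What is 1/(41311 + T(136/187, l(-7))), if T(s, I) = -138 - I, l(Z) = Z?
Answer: 1/41180 ≈ 2.4284e-5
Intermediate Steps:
1/(41311 + T(136/187, l(-7))) = 1/(41311 + (-138 - 1*(-7))) = 1/(41311 + (-138 + 7)) = 1/(41311 - 131) = 1/41180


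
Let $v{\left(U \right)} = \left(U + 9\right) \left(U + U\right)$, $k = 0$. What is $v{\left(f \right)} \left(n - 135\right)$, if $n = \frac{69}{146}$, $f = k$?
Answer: $0$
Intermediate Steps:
$f = 0$
$n = \frac{69}{146}$ ($n = 69 \cdot \frac{1}{146} = \frac{69}{146} \approx 0.4726$)
$v{\left(U \right)} = 2 U \left(9 + U\right)$ ($v{\left(U \right)} = \left(9 + U\right) 2 U = 2 U \left(9 + U\right)$)
$v{\left(f \right)} \left(n - 135\right) = 2 \cdot 0 \left(9 + 0\right) \left(\frac{69}{146} - 135\right) = 2 \cdot 0 \cdot 9 \left(- \frac{19641}{146}\right) = 0 \left(- \frac{19641}{146}\right) = 0$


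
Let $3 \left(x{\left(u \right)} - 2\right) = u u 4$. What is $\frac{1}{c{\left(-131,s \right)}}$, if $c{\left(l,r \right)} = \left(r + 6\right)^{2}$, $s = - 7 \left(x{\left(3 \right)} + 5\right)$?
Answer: $\frac{1}{16129} \approx 6.2 \cdot 10^{-5}$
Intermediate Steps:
$x{\left(u \right)} = 2 + \frac{4 u^{2}}{3}$ ($x{\left(u \right)} = 2 + \frac{u u 4}{3} = 2 + \frac{u^{2} \cdot 4}{3} = 2 + \frac{4 u^{2}}{3}$)
$s = -133$ ($s = - 7 \left(\left(2 + \frac{4 \cdot 3^{2}}{3}\right) + 5\right) = - 7 \left(\left(2 + \frac{4}{3} \cdot 9\right) + 5\right) = - 7 \left(\left(2 + 12\right) + 5\right) = - 7 \left(14 + 5\right) = \left(-7\right) 19 = -133$)
$c{\left(l,r \right)} = \left(6 + r\right)^{2}$
$\frac{1}{c{\left(-131,s \right)}} = \frac{1}{\left(6 - 133\right)^{2}} = \frac{1}{\left(-127\right)^{2}} = \frac{1}{16129}$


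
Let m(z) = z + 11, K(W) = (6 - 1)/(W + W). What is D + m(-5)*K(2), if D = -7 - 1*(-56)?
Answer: 113/2 ≈ 56.500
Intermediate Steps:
K(W) = 5/(2*W) (K(W) = 5/((2*W)) = 5*(1/(2*W)) = 5/(2*W))
D = 49 (D = -7 + 56 = 49)
m(z) = 11 + z
D + m(-5)*K(2) = 49 + (11 - 5)*((5/2)/2) = 49 + 6*((5/2)*(½)) = 49 + 6*(5/4) = 49 + 15/2 = 113/2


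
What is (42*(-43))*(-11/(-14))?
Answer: -1419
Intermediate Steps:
(42*(-43))*(-11/(-14)) = -(-19866)*(-1)/14 = -1806*11/14 = -1419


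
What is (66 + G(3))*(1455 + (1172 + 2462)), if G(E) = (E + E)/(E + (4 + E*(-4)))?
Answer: 1648836/5 ≈ 3.2977e+5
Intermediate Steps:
G(E) = 2*E/(4 - 3*E) (G(E) = (2*E)/(E + (4 - 4*E)) = (2*E)/(4 - 3*E) = 2*E/(4 - 3*E))
(66 + G(3))*(1455 + (1172 + 2462)) = (66 - 2*3/(-4 + 3*3))*(1455 + (1172 + 2462)) = (66 - 2*3/(-4 + 9))*(1455 + 3634) = (66 - 2*3/5)*5089 = (66 - 2*3*⅕)*5089 = (66 - 6/5)*5089 = (324/5)*5089 = 1648836/5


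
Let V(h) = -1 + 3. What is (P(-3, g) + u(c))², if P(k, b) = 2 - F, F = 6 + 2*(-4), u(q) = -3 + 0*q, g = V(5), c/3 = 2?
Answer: 1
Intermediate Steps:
c = 6 (c = 3*2 = 6)
V(h) = 2
g = 2
u(q) = -3 (u(q) = -3 + 0 = -3)
F = -2 (F = 6 - 8 = -2)
P(k, b) = 4 (P(k, b) = 2 - 1*(-2) = 2 + 2 = 4)
(P(-3, g) + u(c))² = (4 - 3)² = 1² = 1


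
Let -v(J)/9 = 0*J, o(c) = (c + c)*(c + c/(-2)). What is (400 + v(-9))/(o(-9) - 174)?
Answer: -400/93 ≈ -4.3011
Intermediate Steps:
o(c) = c² (o(c) = (2*c)*(c + c*(-½)) = (2*c)*(c - c/2) = (2*c)*(c/2) = c²)
v(J) = 0 (v(J) = -0*J = -9*0 = 0)
(400 + v(-9))/(o(-9) - 174) = (400 + 0)/((-9)² - 174) = 400/(81 - 174) = 400/(-93) = 400*(-1/93) = -400/93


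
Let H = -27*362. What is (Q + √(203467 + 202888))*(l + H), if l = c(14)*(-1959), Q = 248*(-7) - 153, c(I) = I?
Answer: 70270800 - 37200*√406355 ≈ 4.6557e+7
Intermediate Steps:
H = -9774
Q = -1889 (Q = -1736 - 153 = -1889)
l = -27426 (l = 14*(-1959) = -27426)
(Q + √(203467 + 202888))*(l + H) = (-1889 + √(203467 + 202888))*(-27426 - 9774) = (-1889 + √406355)*(-37200) = 70270800 - 37200*√406355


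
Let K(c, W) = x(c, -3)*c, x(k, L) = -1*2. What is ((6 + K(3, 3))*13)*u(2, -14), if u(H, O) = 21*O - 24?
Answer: 0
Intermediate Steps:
x(k, L) = -2
K(c, W) = -2*c
u(H, O) = -24 + 21*O
((6 + K(3, 3))*13)*u(2, -14) = ((6 - 2*3)*13)*(-24 + 21*(-14)) = ((6 - 6)*13)*(-24 - 294) = (0*13)*(-318) = 0*(-318) = 0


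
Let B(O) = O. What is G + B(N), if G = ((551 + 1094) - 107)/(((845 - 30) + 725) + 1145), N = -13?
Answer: -33367/2685 ≈ -12.427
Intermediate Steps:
G = 1538/2685 (G = (1645 - 107)/((815 + 725) + 1145) = 1538/(1540 + 1145) = 1538/2685 ≈ 0.57281)
G + B(N) = 1538/2685 - 13 = -33367/2685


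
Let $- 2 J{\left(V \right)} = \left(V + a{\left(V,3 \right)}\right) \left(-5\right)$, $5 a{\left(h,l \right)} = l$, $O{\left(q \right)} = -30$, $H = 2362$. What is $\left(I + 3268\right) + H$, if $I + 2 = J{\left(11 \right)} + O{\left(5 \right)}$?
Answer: $5627$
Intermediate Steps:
$a{\left(h,l \right)} = \frac{l}{5}$
$J{\left(V \right)} = \frac{3}{2} + \frac{5 V}{2}$ ($J{\left(V \right)} = - \frac{\left(V + \frac{1}{5} \cdot 3\right) \left(-5\right)}{2} = - \frac{\left(V + \frac{3}{5}\right) \left(-5\right)}{2} = - \frac{\left(\frac{3}{5} + V\right) \left(-5\right)}{2} = - \frac{-3 - 5 V}{2} = \frac{3}{2} + \frac{5 V}{2}$)
$I = -3$ ($I = -2 + \left(\left(\frac{3}{2} + \frac{5}{2} \cdot 11\right) - 30\right) = -2 + \left(\left(\frac{3}{2} + \frac{55}{2}\right) - 30\right) = -2 + \left(29 - 30\right) = -2 - 1 = -3$)
$\left(I + 3268\right) + H = \left(-3 + 3268\right) + 2362 = 3265 + 2362 = 5627$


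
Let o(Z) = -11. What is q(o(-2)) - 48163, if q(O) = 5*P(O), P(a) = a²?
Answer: -47558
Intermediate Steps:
q(O) = 5*O²
q(o(-2)) - 48163 = 5*(-11)² - 48163 = 5*121 - 48163 = 605 - 48163 = -47558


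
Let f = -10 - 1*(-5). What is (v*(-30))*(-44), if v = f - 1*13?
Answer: -23760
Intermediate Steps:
f = -5 (f = -10 + 5 = -5)
v = -18 (v = -5 - 1*13 = -5 - 13 = -18)
(v*(-30))*(-44) = -18*(-30)*(-44) = 540*(-44) = -23760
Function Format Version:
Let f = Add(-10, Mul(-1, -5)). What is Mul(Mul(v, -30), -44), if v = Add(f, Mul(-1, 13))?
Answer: -23760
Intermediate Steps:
f = -5 (f = Add(-10, 5) = -5)
v = -18 (v = Add(-5, Mul(-1, 13)) = Add(-5, -13) = -18)
Mul(Mul(v, -30), -44) = Mul(Mul(-18, -30), -44) = Mul(540, -44) = -23760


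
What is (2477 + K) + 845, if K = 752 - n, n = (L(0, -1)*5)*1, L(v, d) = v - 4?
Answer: 4094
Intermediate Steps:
L(v, d) = -4 + v
n = -20 (n = ((-4 + 0)*5)*1 = -4*5*1 = -20*1 = -20)
K = 772 (K = 752 - 1*(-20) = 752 + 20 = 772)
(2477 + K) + 845 = (2477 + 772) + 845 = 3249 + 845 = 4094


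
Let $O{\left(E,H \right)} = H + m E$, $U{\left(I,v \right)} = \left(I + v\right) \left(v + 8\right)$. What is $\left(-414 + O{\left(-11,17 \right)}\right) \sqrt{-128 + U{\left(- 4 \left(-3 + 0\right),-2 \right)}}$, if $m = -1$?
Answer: $- 772 i \sqrt{17} \approx - 3183.0 i$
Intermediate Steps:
$U{\left(I,v \right)} = \left(8 + v\right) \left(I + v\right)$ ($U{\left(I,v \right)} = \left(I + v\right) \left(8 + v\right) = \left(8 + v\right) \left(I + v\right)$)
$O{\left(E,H \right)} = H - E$
$\left(-414 + O{\left(-11,17 \right)}\right) \sqrt{-128 + U{\left(- 4 \left(-3 + 0\right),-2 \right)}} = \left(-414 + \left(17 - -11\right)\right) \sqrt{-128 + \left(\left(-2\right)^{2} + 8 \left(- 4 \left(-3 + 0\right)\right) + 8 \left(-2\right) + - 4 \left(-3 + 0\right) \left(-2\right)\right)} = \left(-414 + \left(17 + 11\right)\right) \sqrt{-128 + \left(4 + 8 \left(\left(-4\right) \left(-3\right)\right) - 16 + \left(-4\right) \left(-3\right) \left(-2\right)\right)} = \left(-414 + 28\right) \sqrt{-128 + \left(4 + 8 \cdot 12 - 16 + 12 \left(-2\right)\right)} = - 386 \sqrt{-128 + \left(4 + 96 - 16 - 24\right)} = - 386 \sqrt{-128 + 60} = - 386 \sqrt{-68} = - 386 \cdot 2 i \sqrt{17} = - 772 i \sqrt{17}$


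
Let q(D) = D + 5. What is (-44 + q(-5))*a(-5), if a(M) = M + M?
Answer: 440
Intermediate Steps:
q(D) = 5 + D
a(M) = 2*M
(-44 + q(-5))*a(-5) = (-44 + (5 - 5))*(2*(-5)) = (-44 + 0)*(-10) = -44*(-10) = 440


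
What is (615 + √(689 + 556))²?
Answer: (615 + √1245)² ≈ 4.2287e+5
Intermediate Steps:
(615 + √(689 + 556))² = (615 + √1245)²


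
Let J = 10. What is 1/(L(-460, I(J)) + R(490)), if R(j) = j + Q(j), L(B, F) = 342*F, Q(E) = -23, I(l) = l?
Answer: 1/3887 ≈ 0.00025727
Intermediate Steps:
R(j) = -23 + j (R(j) = j - 23 = -23 + j)
1/(L(-460, I(J)) + R(490)) = 1/(342*10 + (-23 + 490)) = 1/(3420 + 467) = 1/3887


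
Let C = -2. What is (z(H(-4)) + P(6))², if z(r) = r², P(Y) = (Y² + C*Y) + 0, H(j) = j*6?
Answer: 360000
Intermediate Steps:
H(j) = 6*j
P(Y) = Y² - 2*Y (P(Y) = (Y² - 2*Y) + 0 = Y² - 2*Y)
(z(H(-4)) + P(6))² = ((6*(-4))² + 6*(-2 + 6))² = ((-24)² + 6*4)² = (576 + 24)² = 600² = 360000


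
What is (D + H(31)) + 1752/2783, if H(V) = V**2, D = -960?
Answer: 4535/2783 ≈ 1.6295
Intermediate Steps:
(D + H(31)) + 1752/2783 = (-960 + 31**2) + 1752/2783 = (-960 + 961) + 1752*(1/2783) = 1 + 1752/2783 = 4535/2783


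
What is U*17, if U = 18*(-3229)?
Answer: -988074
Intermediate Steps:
U = -58122
U*17 = -58122*17 = -988074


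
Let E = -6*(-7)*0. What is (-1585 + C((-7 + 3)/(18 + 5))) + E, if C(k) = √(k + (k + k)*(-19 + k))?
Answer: -1585 + 2*√859/23 ≈ -1582.5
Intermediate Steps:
C(k) = √(k + 2*k*(-19 + k)) (C(k) = √(k + (2*k)*(-19 + k)) = √(k + 2*k*(-19 + k)))
E = 0 (E = 42*0 = 0)
(-1585 + C((-7 + 3)/(18 + 5))) + E = (-1585 + √(((-7 + 3)/(18 + 5))*(-37 + 2*((-7 + 3)/(18 + 5))))) + 0 = (-1585 + √((-4/23)*(-37 + 2*(-4/23)))) + 0 = (-1585 + √((-4*1/23)*(-37 + 2*(-4*1/23)))) + 0 = (-1585 + √(-4*(-37 + 2*(-4/23))/23)) + 0 = (-1585 + √(-4*(-37 - 8/23)/23)) + 0 = (-1585 + √(-4/23*(-859/23))) + 0 = (-1585 + √(3436/529)) + 0 = (-1585 + 2*√859/23) + 0 = -1585 + 2*√859/23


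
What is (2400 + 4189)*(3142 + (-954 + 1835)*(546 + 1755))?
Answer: 13377798247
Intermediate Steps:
(2400 + 4189)*(3142 + (-954 + 1835)*(546 + 1755)) = 6589*(3142 + 881*2301) = 6589*(3142 + 2027181) = 6589*2030323 = 13377798247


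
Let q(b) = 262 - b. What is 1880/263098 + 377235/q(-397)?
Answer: 49625506475/86690791 ≈ 572.44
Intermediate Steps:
1880/263098 + 377235/q(-397) = 1880/263098 + 377235/(262 - 1*(-397)) = 1880*(1/263098) + 377235/(262 + 397) = 940/131549 + 377235/659 = 49625506475/86690791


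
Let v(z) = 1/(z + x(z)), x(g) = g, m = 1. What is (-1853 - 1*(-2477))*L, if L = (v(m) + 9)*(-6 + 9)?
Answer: 17784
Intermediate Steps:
v(z) = 1/(2*z) (v(z) = 1/(z + z) = 1/(2*z))
L = 57/2 (L = ((1/2)/1 + 9)*(-6 + 9) = ((1/2)*1 + 9)*3 = (1/2 + 9)*3 = (19/2)*3 = 57/2 ≈ 28.500)
(-1853 - 1*(-2477))*L = (-1853 - 1*(-2477))*(57/2) = (-1853 + 2477)*(57/2) = 624*(57/2) = 17784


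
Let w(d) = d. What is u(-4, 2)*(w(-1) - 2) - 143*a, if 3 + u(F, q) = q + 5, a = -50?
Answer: 7138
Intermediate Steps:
u(F, q) = 2 + q (u(F, q) = -3 + (q + 5) = -3 + (5 + q) = 2 + q)
u(-4, 2)*(w(-1) - 2) - 143*a = (2 + 2)*(-1 - 2) - 143*(-50) = 4*(-3) + 7150 = -12 + 7150 = 7138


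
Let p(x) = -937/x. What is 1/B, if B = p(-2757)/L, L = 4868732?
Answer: 13423094124/937 ≈ 1.4326e+7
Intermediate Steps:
B = 937/13423094124 (B = -937/(-2757)/4868732 = -937*(-1/2757)*(1/4868732) = (937/2757)*(1/4868732) = 937/13423094124 ≈ 6.9805e-8)
1/B = 1/(937/13423094124) = 13423094124/937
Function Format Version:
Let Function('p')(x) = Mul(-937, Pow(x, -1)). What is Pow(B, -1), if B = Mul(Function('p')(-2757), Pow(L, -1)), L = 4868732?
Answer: Rational(13423094124, 937) ≈ 1.4326e+7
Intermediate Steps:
B = Rational(937, 13423094124) (B = Mul(Mul(-937, Pow(-2757, -1)), Pow(4868732, -1)) = Mul(Mul(-937, Rational(-1, 2757)), Rational(1, 4868732)) = Mul(Rational(937, 2757), Rational(1, 4868732)) = Rational(937, 13423094124) ≈ 6.9805e-8)
Pow(B, -1) = Pow(Rational(937, 13423094124), -1) = Rational(13423094124, 937)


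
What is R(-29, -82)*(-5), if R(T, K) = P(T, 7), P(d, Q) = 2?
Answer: -10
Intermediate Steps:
R(T, K) = 2
R(-29, -82)*(-5) = 2*(-5) = -10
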